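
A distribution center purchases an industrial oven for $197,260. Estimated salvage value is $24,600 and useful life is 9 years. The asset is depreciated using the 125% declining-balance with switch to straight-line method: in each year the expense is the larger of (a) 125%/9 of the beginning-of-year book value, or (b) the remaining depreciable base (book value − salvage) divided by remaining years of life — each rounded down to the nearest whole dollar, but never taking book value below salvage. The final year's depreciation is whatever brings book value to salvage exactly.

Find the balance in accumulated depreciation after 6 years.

Depreciable base = $197,260 − $24,600 = $172,660.
Year 1: DB = ⌊$197,260 × 125%/9⌋ = $27,397; SL = ⌊$172,660/9⌋ = $19,184 → take DB $27,397. Book value $169,863.
Year 2: DB = ⌊$169,863 × 125%/9⌋ = $23,592; SL = ⌊$145,263/8⌋ = $18,157 → take DB $23,592. Book value $146,271.
Year 3: DB = ⌊$146,271 × 125%/9⌋ = $20,315; SL = ⌊$121,671/7⌋ = $17,381 → take DB $20,315. Book value $125,956.
Year 4: DB = ⌊$125,956 × 125%/9⌋ = $17,493; SL = ⌊$101,356/6⌋ = $16,892 → take DB $17,493. Book value $108,463.
Year 5: DB = ⌊$108,463 × 125%/9⌋ = $15,064; SL = ⌊$83,863/5⌋ = $16,772 → take SL $16,772. Book value $91,691.
Year 6: DB = ⌊$91,691 × 125%/9⌋ = $12,734; SL = ⌊$67,091/4⌋ = $16,772 → take SL $16,772. Book value $74,919.
Accumulated through year 6 = $197,260 − $74,919 = $122,341.

$122,341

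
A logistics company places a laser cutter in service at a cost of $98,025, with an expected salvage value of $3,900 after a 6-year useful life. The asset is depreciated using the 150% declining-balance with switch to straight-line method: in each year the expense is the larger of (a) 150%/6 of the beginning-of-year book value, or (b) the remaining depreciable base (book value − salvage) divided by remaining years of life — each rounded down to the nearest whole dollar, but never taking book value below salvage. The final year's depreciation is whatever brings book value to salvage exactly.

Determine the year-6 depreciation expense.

Depreciable base = $98,025 − $3,900 = $94,125.
Year 1: DB = ⌊$98,025 × 150%/6⌋ = $24,506; SL = ⌊$94,125/6⌋ = $15,687 → take DB $24,506. Book value $73,519.
Year 2: DB = ⌊$73,519 × 150%/6⌋ = $18,379; SL = ⌊$69,619/5⌋ = $13,923 → take DB $18,379. Book value $55,140.
Year 3: DB = ⌊$55,140 × 150%/6⌋ = $13,785; SL = ⌊$51,240/4⌋ = $12,810 → take DB $13,785. Book value $41,355.
Year 4: DB = ⌊$41,355 × 150%/6⌋ = $10,338; SL = ⌊$37,455/3⌋ = $12,485 → take SL $12,485. Book value $28,870.
Year 5: DB = ⌊$28,870 × 150%/6⌋ = $7,217; SL = ⌊$24,970/2⌋ = $12,485 → take SL $12,485. Book value $16,385.
Year 6 (final): $16,385 − $3,900 = $12,485. Book value $3,900.

$12,485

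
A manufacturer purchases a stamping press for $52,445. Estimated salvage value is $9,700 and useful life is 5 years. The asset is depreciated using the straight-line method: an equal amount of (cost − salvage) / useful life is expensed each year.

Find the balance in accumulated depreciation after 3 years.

Depreciable base = $52,445 − $9,700 = $42,745.
Annual expense = $42,745 / 5 = $8,549.
End of year 1: book value $43,896.
End of year 2: book value $35,347.
End of year 3: book value $26,798.
Accumulated through year 3 = $52,445 − $26,798 = $25,647.

$25,647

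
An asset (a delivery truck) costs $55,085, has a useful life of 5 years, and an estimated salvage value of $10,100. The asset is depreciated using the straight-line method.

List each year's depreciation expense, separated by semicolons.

Depreciable base = $55,085 − $10,100 = $44,985.
Annual expense = $44,985 / 5 = $8,997.
End of year 1: book value $46,088.
End of year 2: book value $37,091.
End of year 3: book value $28,094.
End of year 4: book value $19,097.
End of year 5: book value $10,100.

$8,997; $8,997; $8,997; $8,997; $8,997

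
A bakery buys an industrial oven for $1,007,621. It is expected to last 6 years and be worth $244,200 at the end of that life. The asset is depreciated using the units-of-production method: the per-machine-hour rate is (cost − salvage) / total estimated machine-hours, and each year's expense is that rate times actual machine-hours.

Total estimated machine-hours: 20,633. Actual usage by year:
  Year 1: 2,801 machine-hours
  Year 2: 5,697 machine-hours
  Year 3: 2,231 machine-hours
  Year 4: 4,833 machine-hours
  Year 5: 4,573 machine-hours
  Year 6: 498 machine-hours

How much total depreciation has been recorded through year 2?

Depreciable base = $1,007,621 − $244,200 = $763,421.
Rate = $763,421 / 20,633 machine-hours = $37 per machine-hour.
Year 1: 2,801 × $37 = $103,637. Book value $903,984.
Year 2: 5,697 × $37 = $210,789. Book value $693,195.
Accumulated through year 2 = $1,007,621 − $693,195 = $314,426.

$314,426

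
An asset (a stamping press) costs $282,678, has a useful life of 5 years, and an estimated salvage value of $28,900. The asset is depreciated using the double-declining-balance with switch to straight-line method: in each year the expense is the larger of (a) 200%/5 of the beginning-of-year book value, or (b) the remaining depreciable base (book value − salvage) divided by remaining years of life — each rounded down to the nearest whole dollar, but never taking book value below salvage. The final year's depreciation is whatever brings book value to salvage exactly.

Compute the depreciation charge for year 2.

$67,842

Depreciable base = $282,678 − $28,900 = $253,778.
Year 1: DB = ⌊$282,678 × 200%/5⌋ = $113,071; SL = ⌊$253,778/5⌋ = $50,755 → take DB $113,071. Book value $169,607.
Year 2: DB = ⌊$169,607 × 200%/5⌋ = $67,842; SL = ⌊$140,707/4⌋ = $35,176 → take DB $67,842. Book value $101,765.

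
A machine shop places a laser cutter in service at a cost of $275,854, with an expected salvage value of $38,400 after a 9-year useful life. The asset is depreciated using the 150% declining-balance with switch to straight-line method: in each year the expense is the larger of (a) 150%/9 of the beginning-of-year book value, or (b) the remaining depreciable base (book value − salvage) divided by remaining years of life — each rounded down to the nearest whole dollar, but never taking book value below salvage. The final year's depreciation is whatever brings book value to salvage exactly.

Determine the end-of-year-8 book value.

Depreciable base = $275,854 − $38,400 = $237,454.
Year 1: DB = ⌊$275,854 × 150%/9⌋ = $45,975; SL = ⌊$237,454/9⌋ = $26,383 → take DB $45,975. Book value $229,879.
Year 2: DB = ⌊$229,879 × 150%/9⌋ = $38,313; SL = ⌊$191,479/8⌋ = $23,934 → take DB $38,313. Book value $191,566.
Year 3: DB = ⌊$191,566 × 150%/9⌋ = $31,927; SL = ⌊$153,166/7⌋ = $21,880 → take DB $31,927. Book value $159,639.
Year 4: DB = ⌊$159,639 × 150%/9⌋ = $26,606; SL = ⌊$121,239/6⌋ = $20,206 → take DB $26,606. Book value $133,033.
Year 5: DB = ⌊$133,033 × 150%/9⌋ = $22,172; SL = ⌊$94,633/5⌋ = $18,926 → take DB $22,172. Book value $110,861.
Year 6: DB = ⌊$110,861 × 150%/9⌋ = $18,476; SL = ⌊$72,461/4⌋ = $18,115 → take DB $18,476. Book value $92,385.
Year 7: DB = ⌊$92,385 × 150%/9⌋ = $15,397; SL = ⌊$53,985/3⌋ = $17,995 → take SL $17,995. Book value $74,390.
Year 8: DB = ⌊$74,390 × 150%/9⌋ = $12,398; SL = ⌊$35,990/2⌋ = $17,995 → take SL $17,995. Book value $56,395.

$56,395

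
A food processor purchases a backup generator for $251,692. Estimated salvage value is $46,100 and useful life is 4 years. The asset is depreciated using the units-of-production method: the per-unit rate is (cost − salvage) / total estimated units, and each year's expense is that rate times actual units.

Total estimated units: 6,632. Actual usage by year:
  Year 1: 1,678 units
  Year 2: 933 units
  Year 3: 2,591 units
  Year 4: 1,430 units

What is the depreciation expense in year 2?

Depreciable base = $251,692 − $46,100 = $205,592.
Rate = $205,592 / 6,632 units = $31 per unit.
Year 1: 1,678 × $31 = $52,018. Book value $199,674.
Year 2: 933 × $31 = $28,923. Book value $170,751.

$28,923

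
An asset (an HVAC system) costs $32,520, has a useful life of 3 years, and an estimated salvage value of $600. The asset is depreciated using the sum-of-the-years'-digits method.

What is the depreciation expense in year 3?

Depreciable base = $32,520 − $600 = $31,920.
Sum of the years' digits = 3+2+1 = 6.
Year 1: $31,920 × 3/6 = $15,960. Book value $16,560.
Year 2: $31,920 × 2/6 = $10,640. Book value $5,920.
Year 3: $31,920 × 1/6 = $5,320. Book value $600.

$5,320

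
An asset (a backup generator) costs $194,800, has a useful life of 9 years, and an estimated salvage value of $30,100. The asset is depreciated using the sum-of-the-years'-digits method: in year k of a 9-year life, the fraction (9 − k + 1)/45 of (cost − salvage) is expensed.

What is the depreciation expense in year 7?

Depreciable base = $194,800 − $30,100 = $164,700.
Sum of the years' digits = 9+8+7+6+5+4+3+2+1 = 45.
Year 1: $164,700 × 9/45 = $32,940. Book value $161,860.
Year 2: $164,700 × 8/45 = $29,280. Book value $132,580.
Year 3: $164,700 × 7/45 = $25,620. Book value $106,960.
Year 4: $164,700 × 6/45 = $21,960. Book value $85,000.
Year 5: $164,700 × 5/45 = $18,300. Book value $66,700.
Year 6: $164,700 × 4/45 = $14,640. Book value $52,060.
Year 7: $164,700 × 3/45 = $10,980. Book value $41,080.

$10,980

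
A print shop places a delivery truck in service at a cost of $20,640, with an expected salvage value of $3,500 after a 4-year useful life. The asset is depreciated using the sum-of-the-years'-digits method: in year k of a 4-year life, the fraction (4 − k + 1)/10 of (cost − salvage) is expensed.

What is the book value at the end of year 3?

$5,214

Depreciable base = $20,640 − $3,500 = $17,140.
Sum of the years' digits = 4+3+2+1 = 10.
Year 1: $17,140 × 4/10 = $6,856. Book value $13,784.
Year 2: $17,140 × 3/10 = $5,142. Book value $8,642.
Year 3: $17,140 × 2/10 = $3,428. Book value $5,214.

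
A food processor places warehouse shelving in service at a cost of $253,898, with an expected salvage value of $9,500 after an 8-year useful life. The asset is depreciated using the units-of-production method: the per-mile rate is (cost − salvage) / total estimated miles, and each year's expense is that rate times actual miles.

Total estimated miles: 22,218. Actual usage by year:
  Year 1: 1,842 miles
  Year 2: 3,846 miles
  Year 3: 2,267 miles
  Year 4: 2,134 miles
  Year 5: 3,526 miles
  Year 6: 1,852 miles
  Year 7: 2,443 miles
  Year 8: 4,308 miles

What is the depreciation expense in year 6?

$20,372

Depreciable base = $253,898 − $9,500 = $244,398.
Rate = $244,398 / 22,218 miles = $11 per mile.
Year 1: 1,842 × $11 = $20,262. Book value $233,636.
Year 2: 3,846 × $11 = $42,306. Book value $191,330.
Year 3: 2,267 × $11 = $24,937. Book value $166,393.
Year 4: 2,134 × $11 = $23,474. Book value $142,919.
Year 5: 3,526 × $11 = $38,786. Book value $104,133.
Year 6: 1,852 × $11 = $20,372. Book value $83,761.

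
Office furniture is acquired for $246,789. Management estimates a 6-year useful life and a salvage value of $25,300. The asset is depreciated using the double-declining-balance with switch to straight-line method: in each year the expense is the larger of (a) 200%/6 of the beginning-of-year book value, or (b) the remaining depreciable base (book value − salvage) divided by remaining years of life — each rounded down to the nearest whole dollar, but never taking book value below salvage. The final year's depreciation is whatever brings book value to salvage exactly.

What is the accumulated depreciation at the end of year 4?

$198,040

Depreciable base = $246,789 − $25,300 = $221,489.
Year 1: DB = ⌊$246,789 × 200%/6⌋ = $82,263; SL = ⌊$221,489/6⌋ = $36,914 → take DB $82,263. Book value $164,526.
Year 2: DB = ⌊$164,526 × 200%/6⌋ = $54,842; SL = ⌊$139,226/5⌋ = $27,845 → take DB $54,842. Book value $109,684.
Year 3: DB = ⌊$109,684 × 200%/6⌋ = $36,561; SL = ⌊$84,384/4⌋ = $21,096 → take DB $36,561. Book value $73,123.
Year 4: DB = ⌊$73,123 × 200%/6⌋ = $24,374; SL = ⌊$47,823/3⌋ = $15,941 → take DB $24,374. Book value $48,749.
Accumulated through year 4 = $246,789 − $48,749 = $198,040.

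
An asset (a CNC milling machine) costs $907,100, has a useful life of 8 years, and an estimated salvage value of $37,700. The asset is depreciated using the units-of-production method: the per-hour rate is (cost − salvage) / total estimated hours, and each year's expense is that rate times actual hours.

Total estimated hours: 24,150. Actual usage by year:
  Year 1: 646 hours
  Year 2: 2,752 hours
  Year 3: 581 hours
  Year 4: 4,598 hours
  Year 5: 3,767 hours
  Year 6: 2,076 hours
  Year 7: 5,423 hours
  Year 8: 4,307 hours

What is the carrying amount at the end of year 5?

Depreciable base = $907,100 − $37,700 = $869,400.
Rate = $869,400 / 24,150 hours = $36 per hour.
Year 1: 646 × $36 = $23,256. Book value $883,844.
Year 2: 2,752 × $36 = $99,072. Book value $784,772.
Year 3: 581 × $36 = $20,916. Book value $763,856.
Year 4: 4,598 × $36 = $165,528. Book value $598,328.
Year 5: 3,767 × $36 = $135,612. Book value $462,716.

$462,716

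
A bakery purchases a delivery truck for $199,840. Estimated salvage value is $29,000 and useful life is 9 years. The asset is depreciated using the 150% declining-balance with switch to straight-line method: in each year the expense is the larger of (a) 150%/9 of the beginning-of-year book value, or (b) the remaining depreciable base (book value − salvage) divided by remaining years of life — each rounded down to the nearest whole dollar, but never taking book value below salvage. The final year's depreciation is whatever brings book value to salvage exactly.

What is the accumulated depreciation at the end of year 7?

$145,554

Depreciable base = $199,840 − $29,000 = $170,840.
Year 1: DB = ⌊$199,840 × 150%/9⌋ = $33,306; SL = ⌊$170,840/9⌋ = $18,982 → take DB $33,306. Book value $166,534.
Year 2: DB = ⌊$166,534 × 150%/9⌋ = $27,755; SL = ⌊$137,534/8⌋ = $17,191 → take DB $27,755. Book value $138,779.
Year 3: DB = ⌊$138,779 × 150%/9⌋ = $23,129; SL = ⌊$109,779/7⌋ = $15,682 → take DB $23,129. Book value $115,650.
Year 4: DB = ⌊$115,650 × 150%/9⌋ = $19,275; SL = ⌊$86,650/6⌋ = $14,441 → take DB $19,275. Book value $96,375.
Year 5: DB = ⌊$96,375 × 150%/9⌋ = $16,062; SL = ⌊$67,375/5⌋ = $13,475 → take DB $16,062. Book value $80,313.
Year 6: DB = ⌊$80,313 × 150%/9⌋ = $13,385; SL = ⌊$51,313/4⌋ = $12,828 → take DB $13,385. Book value $66,928.
Year 7: DB = ⌊$66,928 × 150%/9⌋ = $11,154; SL = ⌊$37,928/3⌋ = $12,642 → take SL $12,642. Book value $54,286.
Accumulated through year 7 = $199,840 − $54,286 = $145,554.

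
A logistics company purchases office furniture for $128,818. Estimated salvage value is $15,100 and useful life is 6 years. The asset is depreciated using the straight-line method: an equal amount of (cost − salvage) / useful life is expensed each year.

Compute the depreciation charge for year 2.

$18,953

Depreciable base = $128,818 − $15,100 = $113,718.
Annual expense = $113,718 / 6 = $18,953.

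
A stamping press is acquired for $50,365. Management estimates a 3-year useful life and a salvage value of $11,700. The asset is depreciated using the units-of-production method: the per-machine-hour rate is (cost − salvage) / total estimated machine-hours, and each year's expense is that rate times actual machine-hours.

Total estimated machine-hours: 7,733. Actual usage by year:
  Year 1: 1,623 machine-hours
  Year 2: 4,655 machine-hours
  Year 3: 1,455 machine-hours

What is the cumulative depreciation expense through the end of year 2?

Depreciable base = $50,365 − $11,700 = $38,665.
Rate = $38,665 / 7,733 machine-hours = $5 per machine-hour.
Year 1: 1,623 × $5 = $8,115. Book value $42,250.
Year 2: 4,655 × $5 = $23,275. Book value $18,975.
Accumulated through year 2 = $50,365 − $18,975 = $31,390.

$31,390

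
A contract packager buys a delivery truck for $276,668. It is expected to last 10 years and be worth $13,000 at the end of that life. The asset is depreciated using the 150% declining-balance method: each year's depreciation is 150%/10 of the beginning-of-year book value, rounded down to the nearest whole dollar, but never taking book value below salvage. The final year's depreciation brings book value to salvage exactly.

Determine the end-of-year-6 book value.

$104,347

Depreciable base = $276,668 − $13,000 = $263,668.
Year 1: ⌊$276,668 × 150%/10⌋ = $41,500. Book value $235,168.
Year 2: ⌊$235,168 × 150%/10⌋ = $35,275. Book value $199,893.
Year 3: ⌊$199,893 × 150%/10⌋ = $29,983. Book value $169,910.
Year 4: ⌊$169,910 × 150%/10⌋ = $25,486. Book value $144,424.
Year 5: ⌊$144,424 × 150%/10⌋ = $21,663. Book value $122,761.
Year 6: ⌊$122,761 × 150%/10⌋ = $18,414. Book value $104,347.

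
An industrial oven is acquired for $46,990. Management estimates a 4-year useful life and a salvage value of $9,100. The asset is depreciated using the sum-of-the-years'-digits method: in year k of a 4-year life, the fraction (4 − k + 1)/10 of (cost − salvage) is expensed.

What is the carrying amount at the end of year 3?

$12,889

Depreciable base = $46,990 − $9,100 = $37,890.
Sum of the years' digits = 4+3+2+1 = 10.
Year 1: $37,890 × 4/10 = $15,156. Book value $31,834.
Year 2: $37,890 × 3/10 = $11,367. Book value $20,467.
Year 3: $37,890 × 2/10 = $7,578. Book value $12,889.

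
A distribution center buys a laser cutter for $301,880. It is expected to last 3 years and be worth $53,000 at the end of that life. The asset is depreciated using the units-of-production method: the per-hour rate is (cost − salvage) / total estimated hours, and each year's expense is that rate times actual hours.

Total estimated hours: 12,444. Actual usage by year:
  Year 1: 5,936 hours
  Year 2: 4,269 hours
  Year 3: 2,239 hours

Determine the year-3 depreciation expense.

$44,780

Depreciable base = $301,880 − $53,000 = $248,880.
Rate = $248,880 / 12,444 hours = $20 per hour.
Year 1: 5,936 × $20 = $118,720. Book value $183,160.
Year 2: 4,269 × $20 = $85,380. Book value $97,780.
Year 3: 2,239 × $20 = $44,780. Book value $53,000.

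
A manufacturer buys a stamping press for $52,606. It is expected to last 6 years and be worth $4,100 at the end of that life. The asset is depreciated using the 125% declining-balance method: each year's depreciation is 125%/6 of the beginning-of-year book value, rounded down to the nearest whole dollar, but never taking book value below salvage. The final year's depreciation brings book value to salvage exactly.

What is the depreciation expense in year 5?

$4,305

Depreciable base = $52,606 − $4,100 = $48,506.
Year 1: ⌊$52,606 × 125%/6⌋ = $10,959. Book value $41,647.
Year 2: ⌊$41,647 × 125%/6⌋ = $8,676. Book value $32,971.
Year 3: ⌊$32,971 × 125%/6⌋ = $6,868. Book value $26,103.
Year 4: ⌊$26,103 × 125%/6⌋ = $5,438. Book value $20,665.
Year 5: ⌊$20,665 × 125%/6⌋ = $4,305. Book value $16,360.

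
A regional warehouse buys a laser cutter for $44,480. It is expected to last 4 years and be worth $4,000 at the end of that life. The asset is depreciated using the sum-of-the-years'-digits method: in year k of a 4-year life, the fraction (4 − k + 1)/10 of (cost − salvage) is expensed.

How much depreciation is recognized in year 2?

Depreciable base = $44,480 − $4,000 = $40,480.
Sum of the years' digits = 4+3+2+1 = 10.
Year 1: $40,480 × 4/10 = $16,192. Book value $28,288.
Year 2: $40,480 × 3/10 = $12,144. Book value $16,144.

$12,144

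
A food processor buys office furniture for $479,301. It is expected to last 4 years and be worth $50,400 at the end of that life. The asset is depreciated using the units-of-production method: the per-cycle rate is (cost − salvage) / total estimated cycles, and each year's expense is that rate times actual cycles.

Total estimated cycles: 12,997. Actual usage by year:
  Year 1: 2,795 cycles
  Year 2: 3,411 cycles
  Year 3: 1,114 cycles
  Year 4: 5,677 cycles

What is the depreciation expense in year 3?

Depreciable base = $479,301 − $50,400 = $428,901.
Rate = $428,901 / 12,997 cycles = $33 per cycle.
Year 1: 2,795 × $33 = $92,235. Book value $387,066.
Year 2: 3,411 × $33 = $112,563. Book value $274,503.
Year 3: 1,114 × $33 = $36,762. Book value $237,741.

$36,762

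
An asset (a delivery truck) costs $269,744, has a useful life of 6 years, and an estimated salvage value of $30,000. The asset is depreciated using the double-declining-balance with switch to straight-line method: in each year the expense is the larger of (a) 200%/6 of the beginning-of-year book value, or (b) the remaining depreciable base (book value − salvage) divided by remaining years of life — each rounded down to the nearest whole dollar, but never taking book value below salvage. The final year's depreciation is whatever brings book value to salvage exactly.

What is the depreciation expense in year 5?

Depreciable base = $269,744 − $30,000 = $239,744.
Year 1: DB = ⌊$269,744 × 200%/6⌋ = $89,914; SL = ⌊$239,744/6⌋ = $39,957 → take DB $89,914. Book value $179,830.
Year 2: DB = ⌊$179,830 × 200%/6⌋ = $59,943; SL = ⌊$149,830/5⌋ = $29,966 → take DB $59,943. Book value $119,887.
Year 3: DB = ⌊$119,887 × 200%/6⌋ = $39,962; SL = ⌊$89,887/4⌋ = $22,471 → take DB $39,962. Book value $79,925.
Year 4: DB = ⌊$79,925 × 200%/6⌋ = $26,641; SL = ⌊$49,925/3⌋ = $16,641 → take DB $26,641. Book value $53,284.
Year 5: DB = ⌊$53,284 × 200%/6⌋ = $17,761; SL = ⌊$23,284/2⌋ = $11,642 → take DB $17,761. Book value $35,523.

$17,761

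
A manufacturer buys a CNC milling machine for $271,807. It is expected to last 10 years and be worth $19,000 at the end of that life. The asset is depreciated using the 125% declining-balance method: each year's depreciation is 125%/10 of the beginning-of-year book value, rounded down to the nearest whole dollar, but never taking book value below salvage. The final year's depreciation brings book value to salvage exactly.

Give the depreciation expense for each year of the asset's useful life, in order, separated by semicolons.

$33,975; $29,729; $26,012; $22,761; $19,916; $17,426; $15,248; $13,342; $11,674; $62,724

Depreciable base = $271,807 − $19,000 = $252,807.
Year 1: ⌊$271,807 × 125%/10⌋ = $33,975. Book value $237,832.
Year 2: ⌊$237,832 × 125%/10⌋ = $29,729. Book value $208,103.
Year 3: ⌊$208,103 × 125%/10⌋ = $26,012. Book value $182,091.
Year 4: ⌊$182,091 × 125%/10⌋ = $22,761. Book value $159,330.
Year 5: ⌊$159,330 × 125%/10⌋ = $19,916. Book value $139,414.
Year 6: ⌊$139,414 × 125%/10⌋ = $17,426. Book value $121,988.
Year 7: ⌊$121,988 × 125%/10⌋ = $15,248. Book value $106,740.
Year 8: ⌊$106,740 × 125%/10⌋ = $13,342. Book value $93,398.
Year 9: ⌊$93,398 × 125%/10⌋ = $11,674. Book value $81,724.
Year 10 (final): $81,724 − $19,000 = $62,724. Book value $19,000.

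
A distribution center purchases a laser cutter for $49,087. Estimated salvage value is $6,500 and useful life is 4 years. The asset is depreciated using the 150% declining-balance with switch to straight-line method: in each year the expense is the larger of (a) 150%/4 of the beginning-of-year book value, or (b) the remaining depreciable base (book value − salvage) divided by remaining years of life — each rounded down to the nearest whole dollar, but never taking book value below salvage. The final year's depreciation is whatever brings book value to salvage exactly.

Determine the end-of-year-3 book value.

$11,985

Depreciable base = $49,087 − $6,500 = $42,587.
Year 1: DB = ⌊$49,087 × 150%/4⌋ = $18,407; SL = ⌊$42,587/4⌋ = $10,646 → take DB $18,407. Book value $30,680.
Year 2: DB = ⌊$30,680 × 150%/4⌋ = $11,505; SL = ⌊$24,180/3⌋ = $8,060 → take DB $11,505. Book value $19,175.
Year 3: DB = ⌊$19,175 × 150%/4⌋ = $7,190; SL = ⌊$12,675/2⌋ = $6,337 → take DB $7,190. Book value $11,985.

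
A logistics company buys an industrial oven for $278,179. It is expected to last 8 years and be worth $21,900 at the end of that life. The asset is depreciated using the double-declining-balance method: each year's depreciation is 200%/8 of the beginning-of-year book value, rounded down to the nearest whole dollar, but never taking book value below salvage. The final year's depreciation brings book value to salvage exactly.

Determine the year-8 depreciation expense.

Depreciable base = $278,179 − $21,900 = $256,279.
Year 1: ⌊$278,179 × 200%/8⌋ = $69,544. Book value $208,635.
Year 2: ⌊$208,635 × 200%/8⌋ = $52,158. Book value $156,477.
Year 3: ⌊$156,477 × 200%/8⌋ = $39,119. Book value $117,358.
Year 4: ⌊$117,358 × 200%/8⌋ = $29,339. Book value $88,019.
Year 5: ⌊$88,019 × 200%/8⌋ = $22,004. Book value $66,015.
Year 6: ⌊$66,015 × 200%/8⌋ = $16,503. Book value $49,512.
Year 7: ⌊$49,512 × 200%/8⌋ = $12,378. Book value $37,134.
Year 8 (final): $37,134 − $21,900 = $15,234. Book value $21,900.

$15,234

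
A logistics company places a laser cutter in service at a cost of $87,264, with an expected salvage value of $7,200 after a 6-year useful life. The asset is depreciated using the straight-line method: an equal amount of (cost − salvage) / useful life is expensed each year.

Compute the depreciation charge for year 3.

Depreciable base = $87,264 − $7,200 = $80,064.
Annual expense = $80,064 / 6 = $13,344.

$13,344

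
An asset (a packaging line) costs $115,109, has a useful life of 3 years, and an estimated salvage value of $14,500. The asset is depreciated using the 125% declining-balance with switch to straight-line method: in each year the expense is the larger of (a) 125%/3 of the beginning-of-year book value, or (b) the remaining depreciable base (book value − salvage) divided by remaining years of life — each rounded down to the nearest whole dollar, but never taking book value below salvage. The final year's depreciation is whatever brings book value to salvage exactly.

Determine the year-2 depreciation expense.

Depreciable base = $115,109 − $14,500 = $100,609.
Year 1: DB = ⌊$115,109 × 125%/3⌋ = $47,962; SL = ⌊$100,609/3⌋ = $33,536 → take DB $47,962. Book value $67,147.
Year 2: DB = ⌊$67,147 × 125%/3⌋ = $27,977; SL = ⌊$52,647/2⌋ = $26,323 → take DB $27,977. Book value $39,170.

$27,977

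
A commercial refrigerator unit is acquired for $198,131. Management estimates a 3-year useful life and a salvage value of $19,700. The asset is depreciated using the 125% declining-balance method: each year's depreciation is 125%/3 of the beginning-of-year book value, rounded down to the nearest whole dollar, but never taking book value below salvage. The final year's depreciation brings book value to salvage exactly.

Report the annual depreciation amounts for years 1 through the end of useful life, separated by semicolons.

Depreciable base = $198,131 − $19,700 = $178,431.
Year 1: ⌊$198,131 × 125%/3⌋ = $82,554. Book value $115,577.
Year 2: ⌊$115,577 × 125%/3⌋ = $48,157. Book value $67,420.
Year 3 (final): $67,420 − $19,700 = $47,720. Book value $19,700.

$82,554; $48,157; $47,720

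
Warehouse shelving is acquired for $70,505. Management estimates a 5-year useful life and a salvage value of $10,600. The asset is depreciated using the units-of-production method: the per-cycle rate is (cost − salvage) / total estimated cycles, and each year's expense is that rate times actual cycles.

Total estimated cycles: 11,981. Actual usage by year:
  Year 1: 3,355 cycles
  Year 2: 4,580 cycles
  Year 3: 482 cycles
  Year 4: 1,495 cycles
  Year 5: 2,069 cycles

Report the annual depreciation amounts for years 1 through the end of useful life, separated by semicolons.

Depreciable base = $70,505 − $10,600 = $59,905.
Rate = $59,905 / 11,981 cycles = $5 per cycle.
Year 1: 3,355 × $5 = $16,775. Book value $53,730.
Year 2: 4,580 × $5 = $22,900. Book value $30,830.
Year 3: 482 × $5 = $2,410. Book value $28,420.
Year 4: 1,495 × $5 = $7,475. Book value $20,945.
Year 5: 2,069 × $5 = $10,345. Book value $10,600.

$16,775; $22,900; $2,410; $7,475; $10,345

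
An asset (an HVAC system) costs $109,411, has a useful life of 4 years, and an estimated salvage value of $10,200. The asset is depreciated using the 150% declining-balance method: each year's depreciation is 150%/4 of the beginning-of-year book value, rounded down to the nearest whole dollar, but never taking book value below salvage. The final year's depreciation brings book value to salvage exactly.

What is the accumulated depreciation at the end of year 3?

$82,699

Depreciable base = $109,411 − $10,200 = $99,211.
Year 1: ⌊$109,411 × 150%/4⌋ = $41,029. Book value $68,382.
Year 2: ⌊$68,382 × 150%/4⌋ = $25,643. Book value $42,739.
Year 3: ⌊$42,739 × 150%/4⌋ = $16,027. Book value $26,712.
Accumulated through year 3 = $109,411 − $26,712 = $82,699.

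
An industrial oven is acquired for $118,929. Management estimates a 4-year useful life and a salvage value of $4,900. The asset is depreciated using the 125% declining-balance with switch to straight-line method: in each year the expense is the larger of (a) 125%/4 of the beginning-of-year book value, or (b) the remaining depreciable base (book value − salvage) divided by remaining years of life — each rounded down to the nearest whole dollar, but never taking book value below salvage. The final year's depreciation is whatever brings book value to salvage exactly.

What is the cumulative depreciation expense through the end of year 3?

$88,407

Depreciable base = $118,929 − $4,900 = $114,029.
Year 1: DB = ⌊$118,929 × 125%/4⌋ = $37,165; SL = ⌊$114,029/4⌋ = $28,507 → take DB $37,165. Book value $81,764.
Year 2: DB = ⌊$81,764 × 125%/4⌋ = $25,551; SL = ⌊$76,864/3⌋ = $25,621 → take SL $25,621. Book value $56,143.
Year 3: DB = ⌊$56,143 × 125%/4⌋ = $17,544; SL = ⌊$51,243/2⌋ = $25,621 → take SL $25,621. Book value $30,522.
Accumulated through year 3 = $118,929 − $30,522 = $88,407.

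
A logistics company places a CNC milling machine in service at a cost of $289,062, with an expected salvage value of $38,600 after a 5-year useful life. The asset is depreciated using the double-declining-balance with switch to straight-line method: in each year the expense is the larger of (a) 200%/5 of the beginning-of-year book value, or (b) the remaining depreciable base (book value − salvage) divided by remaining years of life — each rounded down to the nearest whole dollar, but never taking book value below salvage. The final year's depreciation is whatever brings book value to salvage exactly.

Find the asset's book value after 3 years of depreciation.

Depreciable base = $289,062 − $38,600 = $250,462.
Year 1: DB = ⌊$289,062 × 200%/5⌋ = $115,624; SL = ⌊$250,462/5⌋ = $50,092 → take DB $115,624. Book value $173,438.
Year 2: DB = ⌊$173,438 × 200%/5⌋ = $69,375; SL = ⌊$134,838/4⌋ = $33,709 → take DB $69,375. Book value $104,063.
Year 3: DB = ⌊$104,063 × 200%/5⌋ = $41,625; SL = ⌊$65,463/3⌋ = $21,821 → take DB $41,625. Book value $62,438.

$62,438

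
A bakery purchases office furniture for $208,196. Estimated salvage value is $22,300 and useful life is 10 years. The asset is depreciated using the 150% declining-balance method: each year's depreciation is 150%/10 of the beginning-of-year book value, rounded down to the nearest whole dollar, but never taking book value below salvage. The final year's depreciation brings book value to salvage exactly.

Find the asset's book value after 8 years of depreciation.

Depreciable base = $208,196 − $22,300 = $185,896.
Year 1: ⌊$208,196 × 150%/10⌋ = $31,229. Book value $176,967.
Year 2: ⌊$176,967 × 150%/10⌋ = $26,545. Book value $150,422.
Year 3: ⌊$150,422 × 150%/10⌋ = $22,563. Book value $127,859.
Year 4: ⌊$127,859 × 150%/10⌋ = $19,178. Book value $108,681.
Year 5: ⌊$108,681 × 150%/10⌋ = $16,302. Book value $92,379.
Year 6: ⌊$92,379 × 150%/10⌋ = $13,856. Book value $78,523.
Year 7: ⌊$78,523 × 150%/10⌋ = $11,778. Book value $66,745.
Year 8: ⌊$66,745 × 150%/10⌋ = $10,011. Book value $56,734.

$56,734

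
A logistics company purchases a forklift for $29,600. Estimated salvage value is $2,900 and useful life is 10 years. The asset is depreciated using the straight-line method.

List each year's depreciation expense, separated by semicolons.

Depreciable base = $29,600 − $2,900 = $26,700.
Annual expense = $26,700 / 10 = $2,670.
End of year 1: book value $26,930.
End of year 2: book value $24,260.
End of year 3: book value $21,590.
End of year 4: book value $18,920.
End of year 5: book value $16,250.
End of year 6: book value $13,580.
End of year 7: book value $10,910.
End of year 8: book value $8,240.
End of year 9: book value $5,570.
End of year 10: book value $2,900.

$2,670; $2,670; $2,670; $2,670; $2,670; $2,670; $2,670; $2,670; $2,670; $2,670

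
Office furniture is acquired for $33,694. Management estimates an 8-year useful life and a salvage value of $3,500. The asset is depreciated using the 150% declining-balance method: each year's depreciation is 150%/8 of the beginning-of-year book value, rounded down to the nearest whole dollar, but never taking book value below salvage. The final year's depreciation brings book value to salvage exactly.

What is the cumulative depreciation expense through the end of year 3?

Depreciable base = $33,694 − $3,500 = $30,194.
Year 1: ⌊$33,694 × 150%/8⌋ = $6,317. Book value $27,377.
Year 2: ⌊$27,377 × 150%/8⌋ = $5,133. Book value $22,244.
Year 3: ⌊$22,244 × 150%/8⌋ = $4,170. Book value $18,074.
Accumulated through year 3 = $33,694 − $18,074 = $15,620.

$15,620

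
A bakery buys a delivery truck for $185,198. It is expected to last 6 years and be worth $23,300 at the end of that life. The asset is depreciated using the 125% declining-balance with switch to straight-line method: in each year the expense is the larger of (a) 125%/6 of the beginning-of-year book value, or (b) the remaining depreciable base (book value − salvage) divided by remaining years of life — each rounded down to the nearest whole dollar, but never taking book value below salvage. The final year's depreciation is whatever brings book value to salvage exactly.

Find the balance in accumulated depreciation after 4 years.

Depreciable base = $185,198 − $23,300 = $161,898.
Year 1: DB = ⌊$185,198 × 125%/6⌋ = $38,582; SL = ⌊$161,898/6⌋ = $26,983 → take DB $38,582. Book value $146,616.
Year 2: DB = ⌊$146,616 × 125%/6⌋ = $30,545; SL = ⌊$123,316/5⌋ = $24,663 → take DB $30,545. Book value $116,071.
Year 3: DB = ⌊$116,071 × 125%/6⌋ = $24,181; SL = ⌊$92,771/4⌋ = $23,192 → take DB $24,181. Book value $91,890.
Year 4: DB = ⌊$91,890 × 125%/6⌋ = $19,143; SL = ⌊$68,590/3⌋ = $22,863 → take SL $22,863. Book value $69,027.
Accumulated through year 4 = $185,198 − $69,027 = $116,171.

$116,171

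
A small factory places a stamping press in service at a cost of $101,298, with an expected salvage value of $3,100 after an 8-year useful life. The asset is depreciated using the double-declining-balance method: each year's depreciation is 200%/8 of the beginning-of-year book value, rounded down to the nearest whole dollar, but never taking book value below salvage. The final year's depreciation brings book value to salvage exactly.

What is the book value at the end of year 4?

$32,052

Depreciable base = $101,298 − $3,100 = $98,198.
Year 1: ⌊$101,298 × 200%/8⌋ = $25,324. Book value $75,974.
Year 2: ⌊$75,974 × 200%/8⌋ = $18,993. Book value $56,981.
Year 3: ⌊$56,981 × 200%/8⌋ = $14,245. Book value $42,736.
Year 4: ⌊$42,736 × 200%/8⌋ = $10,684. Book value $32,052.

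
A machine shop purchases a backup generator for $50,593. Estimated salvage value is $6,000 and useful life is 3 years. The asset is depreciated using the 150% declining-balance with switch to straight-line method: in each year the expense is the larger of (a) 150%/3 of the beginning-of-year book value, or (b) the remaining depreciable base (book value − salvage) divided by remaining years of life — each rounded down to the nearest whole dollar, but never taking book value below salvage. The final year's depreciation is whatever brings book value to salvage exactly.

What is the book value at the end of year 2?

$12,649

Depreciable base = $50,593 − $6,000 = $44,593.
Year 1: DB = ⌊$50,593 × 150%/3⌋ = $25,296; SL = ⌊$44,593/3⌋ = $14,864 → take DB $25,296. Book value $25,297.
Year 2: DB = ⌊$25,297 × 150%/3⌋ = $12,648; SL = ⌊$19,297/2⌋ = $9,648 → take DB $12,648. Book value $12,649.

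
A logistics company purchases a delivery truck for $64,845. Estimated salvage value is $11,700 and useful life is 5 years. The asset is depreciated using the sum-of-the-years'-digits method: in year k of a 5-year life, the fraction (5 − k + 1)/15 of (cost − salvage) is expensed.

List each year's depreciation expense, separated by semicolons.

Depreciable base = $64,845 − $11,700 = $53,145.
Sum of the years' digits = 5+4+3+2+1 = 15.
Year 1: $53,145 × 5/15 = $17,715. Book value $47,130.
Year 2: $53,145 × 4/15 = $14,172. Book value $32,958.
Year 3: $53,145 × 3/15 = $10,629. Book value $22,329.
Year 4: $53,145 × 2/15 = $7,086. Book value $15,243.
Year 5: $53,145 × 1/15 = $3,543. Book value $11,700.

$17,715; $14,172; $10,629; $7,086; $3,543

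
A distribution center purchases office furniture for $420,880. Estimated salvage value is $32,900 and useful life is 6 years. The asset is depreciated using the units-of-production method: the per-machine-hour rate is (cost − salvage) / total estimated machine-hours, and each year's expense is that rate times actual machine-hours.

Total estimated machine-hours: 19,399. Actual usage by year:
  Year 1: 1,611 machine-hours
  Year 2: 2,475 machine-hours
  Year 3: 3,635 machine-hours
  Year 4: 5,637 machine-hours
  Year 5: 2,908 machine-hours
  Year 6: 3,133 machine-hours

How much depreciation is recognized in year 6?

Depreciable base = $420,880 − $32,900 = $387,980.
Rate = $387,980 / 19,399 machine-hours = $20 per machine-hour.
Year 1: 1,611 × $20 = $32,220. Book value $388,660.
Year 2: 2,475 × $20 = $49,500. Book value $339,160.
Year 3: 3,635 × $20 = $72,700. Book value $266,460.
Year 4: 5,637 × $20 = $112,740. Book value $153,720.
Year 5: 2,908 × $20 = $58,160. Book value $95,560.
Year 6: 3,133 × $20 = $62,660. Book value $32,900.

$62,660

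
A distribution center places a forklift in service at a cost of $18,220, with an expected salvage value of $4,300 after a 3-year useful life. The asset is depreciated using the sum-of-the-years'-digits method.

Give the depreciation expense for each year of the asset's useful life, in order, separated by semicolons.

Depreciable base = $18,220 − $4,300 = $13,920.
Sum of the years' digits = 3+2+1 = 6.
Year 1: $13,920 × 3/6 = $6,960. Book value $11,260.
Year 2: $13,920 × 2/6 = $4,640. Book value $6,620.
Year 3: $13,920 × 1/6 = $2,320. Book value $4,300.

$6,960; $4,640; $2,320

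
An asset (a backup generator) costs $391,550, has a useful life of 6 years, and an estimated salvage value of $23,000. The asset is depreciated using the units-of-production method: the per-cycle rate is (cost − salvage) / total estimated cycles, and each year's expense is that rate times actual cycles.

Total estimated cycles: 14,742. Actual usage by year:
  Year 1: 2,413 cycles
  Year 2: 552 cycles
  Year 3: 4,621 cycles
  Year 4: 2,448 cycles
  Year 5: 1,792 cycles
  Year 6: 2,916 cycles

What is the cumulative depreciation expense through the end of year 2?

Depreciable base = $391,550 − $23,000 = $368,550.
Rate = $368,550 / 14,742 cycles = $25 per cycle.
Year 1: 2,413 × $25 = $60,325. Book value $331,225.
Year 2: 552 × $25 = $13,800. Book value $317,425.
Accumulated through year 2 = $391,550 − $317,425 = $74,125.

$74,125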